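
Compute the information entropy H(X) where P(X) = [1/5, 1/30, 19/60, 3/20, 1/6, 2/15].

H(X) = -Σ p(x) log₂ p(x)
  -1/5 × log₂(1/5) = 0.4644
  -1/30 × log₂(1/30) = 0.1636
  -19/60 × log₂(19/60) = 0.5253
  -3/20 × log₂(3/20) = 0.4105
  -1/6 × log₂(1/6) = 0.4308
  -2/15 × log₂(2/15) = 0.3876
H(X) = 2.3822 bits


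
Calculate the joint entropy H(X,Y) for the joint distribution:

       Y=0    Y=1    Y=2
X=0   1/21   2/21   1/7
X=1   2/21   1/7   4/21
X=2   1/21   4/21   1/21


H(X,Y) = -Σ p(x,y) log₂ p(x,y)
  p(0,0)=1/21: -0.0476 × log₂(0.0476) = 0.2092
  p(0,1)=2/21: -0.0952 × log₂(0.0952) = 0.3231
  p(0,2)=1/7: -0.1429 × log₂(0.1429) = 0.4011
  p(1,0)=2/21: -0.0952 × log₂(0.0952) = 0.3231
  p(1,1)=1/7: -0.1429 × log₂(0.1429) = 0.4011
  p(1,2)=4/21: -0.1905 × log₂(0.1905) = 0.4557
  p(2,0)=1/21: -0.0476 × log₂(0.0476) = 0.2092
  p(2,1)=4/21: -0.1905 × log₂(0.1905) = 0.4557
  p(2,2)=1/21: -0.0476 × log₂(0.0476) = 0.2092
H(X,Y) = 2.9871 bits


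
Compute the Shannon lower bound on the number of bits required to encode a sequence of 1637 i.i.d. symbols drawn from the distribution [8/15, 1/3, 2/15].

Entropy H = 1.3996 bits/symbol
Minimum bits = H × n = 1.3996 × 1637
= 2291.11 bits


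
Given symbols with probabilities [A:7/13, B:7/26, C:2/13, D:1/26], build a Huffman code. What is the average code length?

Huffman tree construction:
Combine smallest probabilities repeatedly
Resulting codes:
  A: 1 (length 1)
  B: 01 (length 2)
  C: 001 (length 3)
  D: 000 (length 3)
Average length = Σ p(s) × length(s) = 1.6538 bits


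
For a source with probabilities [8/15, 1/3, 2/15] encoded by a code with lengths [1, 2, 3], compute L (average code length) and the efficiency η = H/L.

Average length L = Σ p_i × l_i = 1.6000 bits
Entropy H = 1.3996 bits
Efficiency η = H/L × 100% = 87.47%


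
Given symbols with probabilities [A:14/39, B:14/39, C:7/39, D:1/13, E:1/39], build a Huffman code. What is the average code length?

Huffman tree construction:
Combine smallest probabilities repeatedly
Resulting codes:
  A: 11 (length 2)
  B: 0 (length 1)
  C: 101 (length 3)
  D: 1001 (length 4)
  E: 1000 (length 4)
Average length = Σ p(s) × length(s) = 2.0256 bits


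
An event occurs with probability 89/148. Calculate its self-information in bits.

Information content I(x) = -log₂(p(x))
I = -log₂(89/148) = -log₂(0.6014)
I = 0.7337 bits


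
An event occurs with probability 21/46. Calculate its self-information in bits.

Information content I(x) = -log₂(p(x))
I = -log₂(21/46) = -log₂(0.4565)
I = 1.1312 bits


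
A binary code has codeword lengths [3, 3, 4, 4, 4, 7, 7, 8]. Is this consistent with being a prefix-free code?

Kraft inequality: Σ 2^(-l_i) ≤ 1 for prefix-free code
Calculating: 2^(-3) + 2^(-3) + 2^(-4) + 2^(-4) + 2^(-4) + 2^(-7) + 2^(-7) + 2^(-8)
= 0.125 + 0.125 + 0.0625 + 0.0625 + 0.0625 + 0.0078125 + 0.0078125 + 0.00390625
= 0.4570
Since 0.4570 ≤ 1, prefix-free code exists


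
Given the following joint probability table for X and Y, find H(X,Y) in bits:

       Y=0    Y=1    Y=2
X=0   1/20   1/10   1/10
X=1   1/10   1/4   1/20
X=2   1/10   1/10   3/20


H(X,Y) = -Σ p(x,y) log₂ p(x,y)
  p(0,0)=1/20: -0.0500 × log₂(0.0500) = 0.2161
  p(0,1)=1/10: -0.1000 × log₂(0.1000) = 0.3322
  p(0,2)=1/10: -0.1000 × log₂(0.1000) = 0.3322
  p(1,0)=1/10: -0.1000 × log₂(0.1000) = 0.3322
  p(1,1)=1/4: -0.2500 × log₂(0.2500) = 0.5000
  p(1,2)=1/20: -0.0500 × log₂(0.0500) = 0.2161
  p(2,0)=1/10: -0.1000 × log₂(0.1000) = 0.3322
  p(2,1)=1/10: -0.1000 × log₂(0.1000) = 0.3322
  p(2,2)=3/20: -0.1500 × log₂(0.1500) = 0.4105
H(X,Y) = 3.0037 bits


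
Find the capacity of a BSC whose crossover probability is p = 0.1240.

For BSC with error probability p:
C = 1 - H(p) where H(p) is binary entropy
H(0.1240) = -0.1240 × log₂(0.1240) - 0.8760 × log₂(0.8760)
H(p) = 0.5408
C = 1 - 0.5408 = 0.4592 bits/use


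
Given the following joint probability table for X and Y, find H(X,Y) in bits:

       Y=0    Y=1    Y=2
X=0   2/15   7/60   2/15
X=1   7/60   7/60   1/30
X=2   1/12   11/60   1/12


H(X,Y) = -Σ p(x,y) log₂ p(x,y)
  p(0,0)=2/15: -0.1333 × log₂(0.1333) = 0.3876
  p(0,1)=7/60: -0.1167 × log₂(0.1167) = 0.3616
  p(0,2)=2/15: -0.1333 × log₂(0.1333) = 0.3876
  p(1,0)=7/60: -0.1167 × log₂(0.1167) = 0.3616
  p(1,1)=7/60: -0.1167 × log₂(0.1167) = 0.3616
  p(1,2)=1/30: -0.0333 × log₂(0.0333) = 0.1636
  p(2,0)=1/12: -0.0833 × log₂(0.0833) = 0.2987
  p(2,1)=11/60: -0.1833 × log₂(0.1833) = 0.4487
  p(2,2)=1/12: -0.0833 × log₂(0.0833) = 0.2987
H(X,Y) = 3.0698 bits


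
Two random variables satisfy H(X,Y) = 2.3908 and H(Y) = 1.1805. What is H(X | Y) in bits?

Chain rule: H(X,Y) = H(X|Y) + H(Y)
H(X|Y) = H(X,Y) - H(Y) = 2.3908 - 1.1805 = 1.2103 bits


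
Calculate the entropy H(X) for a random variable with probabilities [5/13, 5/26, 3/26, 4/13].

H(X) = -Σ p(x) log₂ p(x)
  -5/13 × log₂(5/13) = 0.5302
  -5/26 × log₂(5/26) = 0.4574
  -3/26 × log₂(3/26) = 0.3595
  -4/13 × log₂(4/13) = 0.5232
H(X) = 1.8703 bits


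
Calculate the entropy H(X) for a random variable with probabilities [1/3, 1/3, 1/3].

H(X) = -Σ p(x) log₂ p(x)
  -1/3 × log₂(1/3) = 0.5283
  -1/3 × log₂(1/3) = 0.5283
  -1/3 × log₂(1/3) = 0.5283
H(X) = 1.5850 bits


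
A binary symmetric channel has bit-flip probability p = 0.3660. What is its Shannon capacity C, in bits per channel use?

For BSC with error probability p:
C = 1 - H(p) where H(p) is binary entropy
H(0.3660) = -0.3660 × log₂(0.3660) - 0.6340 × log₂(0.6340)
H(p) = 0.9476
C = 1 - 0.9476 = 0.0524 bits/use


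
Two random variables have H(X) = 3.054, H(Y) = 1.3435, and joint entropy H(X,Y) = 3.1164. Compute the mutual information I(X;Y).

I(X;Y) = H(X) + H(Y) - H(X,Y)
I(X;Y) = 3.054 + 1.3435 - 3.1164 = 1.2811 bits


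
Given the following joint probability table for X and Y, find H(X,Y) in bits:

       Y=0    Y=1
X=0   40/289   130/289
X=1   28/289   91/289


H(X,Y) = -Σ p(x,y) log₂ p(x,y)
  p(0,0)=40/289: -0.1384 × log₂(0.1384) = 0.3949
  p(0,1)=130/289: -0.4498 × log₂(0.4498) = 0.5185
  p(1,0)=28/289: -0.0969 × log₂(0.0969) = 0.3263
  p(1,1)=91/289: -0.3149 × log₂(0.3149) = 0.5249
H(X,Y) = 1.7645 bits


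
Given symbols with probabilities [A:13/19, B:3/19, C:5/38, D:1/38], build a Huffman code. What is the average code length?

Huffman tree construction:
Combine smallest probabilities repeatedly
Resulting codes:
  A: 1 (length 1)
  B: 00 (length 2)
  C: 011 (length 3)
  D: 010 (length 3)
Average length = Σ p(s) × length(s) = 1.4737 bits


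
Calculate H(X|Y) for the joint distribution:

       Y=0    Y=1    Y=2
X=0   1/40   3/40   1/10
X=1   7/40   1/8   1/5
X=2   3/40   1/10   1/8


H(X|Y) = Σ_y p(y) H(X|Y=y)
  p(Y=0) = 11/40, H(X|Y=0) = 1.2407
  p(Y=1) = 3/10, H(X|Y=1) = 1.5546
  p(Y=2) = 17/40, H(X|Y=2) = 1.5222
H(X|Y) = 0.2750×1.2407 + 0.3000×1.5546 + 0.4250×1.5222 = 1.4545 bits


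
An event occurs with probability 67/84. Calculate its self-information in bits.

Information content I(x) = -log₂(p(x))
I = -log₂(67/84) = -log₂(0.7976)
I = 0.3262 bits


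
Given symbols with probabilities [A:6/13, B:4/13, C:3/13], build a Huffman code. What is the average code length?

Huffman tree construction:
Combine smallest probabilities repeatedly
Resulting codes:
  A: 0 (length 1)
  B: 11 (length 2)
  C: 10 (length 2)
Average length = Σ p(s) × length(s) = 1.5385 bits


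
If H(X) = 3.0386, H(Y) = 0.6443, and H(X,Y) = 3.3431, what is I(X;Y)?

I(X;Y) = H(X) + H(Y) - H(X,Y)
I(X;Y) = 3.0386 + 0.6443 - 3.3431 = 0.3398 bits


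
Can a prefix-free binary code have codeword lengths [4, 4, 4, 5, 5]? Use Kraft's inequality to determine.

Kraft inequality: Σ 2^(-l_i) ≤ 1 for prefix-free code
Calculating: 2^(-4) + 2^(-4) + 2^(-4) + 2^(-5) + 2^(-5)
= 0.0625 + 0.0625 + 0.0625 + 0.03125 + 0.03125
= 0.2500
Since 0.2500 ≤ 1, prefix-free code exists


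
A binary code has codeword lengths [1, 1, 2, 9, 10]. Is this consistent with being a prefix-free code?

Kraft inequality: Σ 2^(-l_i) ≤ 1 for prefix-free code
Calculating: 2^(-1) + 2^(-1) + 2^(-2) + 2^(-9) + 2^(-10)
= 0.5 + 0.5 + 0.25 + 0.001953125 + 0.0009765625
= 1.2529
Since 1.2529 > 1, prefix-free code does not exist


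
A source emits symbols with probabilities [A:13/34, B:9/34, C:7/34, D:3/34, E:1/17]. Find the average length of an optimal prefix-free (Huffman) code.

Huffman tree construction:
Combine smallest probabilities repeatedly
Resulting codes:
  A: 0 (length 1)
  B: 10 (length 2)
  C: 111 (length 3)
  D: 1101 (length 4)
  E: 1100 (length 4)
Average length = Σ p(s) × length(s) = 2.1176 bits


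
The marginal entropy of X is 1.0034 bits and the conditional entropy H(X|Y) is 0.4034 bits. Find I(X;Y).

I(X;Y) = H(X) - H(X|Y)
I(X;Y) = 1.0034 - 0.4034 = 0.6 bits


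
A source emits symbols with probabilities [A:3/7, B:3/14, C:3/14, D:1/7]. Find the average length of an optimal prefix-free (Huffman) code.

Huffman tree construction:
Combine smallest probabilities repeatedly
Resulting codes:
  A: 0 (length 1)
  B: 111 (length 3)
  C: 10 (length 2)
  D: 110 (length 3)
Average length = Σ p(s) × length(s) = 1.9286 bits


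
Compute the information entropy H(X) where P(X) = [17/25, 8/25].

H(X) = -Σ p(x) log₂ p(x)
  -17/25 × log₂(17/25) = 0.3783
  -8/25 × log₂(8/25) = 0.5260
H(X) = 0.9044 bits


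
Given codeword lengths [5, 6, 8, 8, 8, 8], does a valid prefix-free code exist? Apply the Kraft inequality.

Kraft inequality: Σ 2^(-l_i) ≤ 1 for prefix-free code
Calculating: 2^(-5) + 2^(-6) + 2^(-8) + 2^(-8) + 2^(-8) + 2^(-8)
= 0.03125 + 0.015625 + 0.00390625 + 0.00390625 + 0.00390625 + 0.00390625
= 0.0625
Since 0.0625 ≤ 1, prefix-free code exists


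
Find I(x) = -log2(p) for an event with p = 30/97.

Information content I(x) = -log₂(p(x))
I = -log₂(30/97) = -log₂(0.3093)
I = 1.6930 bits


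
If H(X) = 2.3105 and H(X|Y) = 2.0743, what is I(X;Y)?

I(X;Y) = H(X) - H(X|Y)
I(X;Y) = 2.3105 - 2.0743 = 0.2362 bits


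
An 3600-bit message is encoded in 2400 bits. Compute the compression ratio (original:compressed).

Compression ratio = Original / Compressed
= 3600 / 2400 = 1.50:1


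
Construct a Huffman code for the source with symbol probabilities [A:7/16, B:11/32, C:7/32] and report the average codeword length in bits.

Huffman tree construction:
Combine smallest probabilities repeatedly
Resulting codes:
  A: 0 (length 1)
  B: 11 (length 2)
  C: 10 (length 2)
Average length = Σ p(s) × length(s) = 1.5625 bits


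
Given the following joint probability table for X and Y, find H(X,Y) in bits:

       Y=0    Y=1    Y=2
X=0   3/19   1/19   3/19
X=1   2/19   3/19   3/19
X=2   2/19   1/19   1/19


H(X,Y) = -Σ p(x,y) log₂ p(x,y)
  p(0,0)=3/19: -0.1579 × log₂(0.1579) = 0.4205
  p(0,1)=1/19: -0.0526 × log₂(0.0526) = 0.2236
  p(0,2)=3/19: -0.1579 × log₂(0.1579) = 0.4205
  p(1,0)=2/19: -0.1053 × log₂(0.1053) = 0.3419
  p(1,1)=3/19: -0.1579 × log₂(0.1579) = 0.4205
  p(1,2)=3/19: -0.1579 × log₂(0.1579) = 0.4205
  p(2,0)=2/19: -0.1053 × log₂(0.1053) = 0.3419
  p(2,1)=1/19: -0.0526 × log₂(0.0526) = 0.2236
  p(2,2)=1/19: -0.0526 × log₂(0.0526) = 0.2236
H(X,Y) = 3.0364 bits


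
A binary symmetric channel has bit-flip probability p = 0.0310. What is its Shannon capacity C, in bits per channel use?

For BSC with error probability p:
C = 1 - H(p) where H(p) is binary entropy
H(0.0310) = -0.0310 × log₂(0.0310) - 0.9690 × log₂(0.9690)
H(p) = 0.1994
C = 1 - 0.1994 = 0.8006 bits/use


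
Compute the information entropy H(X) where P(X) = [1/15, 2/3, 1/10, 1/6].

H(X) = -Σ p(x) log₂ p(x)
  -1/15 × log₂(1/15) = 0.2605
  -2/3 × log₂(2/3) = 0.3900
  -1/10 × log₂(1/10) = 0.3322
  -1/6 × log₂(1/6) = 0.4308
H(X) = 1.4135 bits


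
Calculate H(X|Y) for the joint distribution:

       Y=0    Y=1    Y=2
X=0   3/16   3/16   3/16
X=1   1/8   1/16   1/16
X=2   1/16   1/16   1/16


H(X|Y) = Σ_y p(y) H(X|Y=y)
  p(Y=0) = 3/8, H(X|Y=0) = 1.4591
  p(Y=1) = 5/16, H(X|Y=1) = 1.3710
  p(Y=2) = 5/16, H(X|Y=2) = 1.3710
H(X|Y) = 0.3750×1.4591 + 0.3125×1.3710 + 0.3125×1.3710 = 1.4040 bits


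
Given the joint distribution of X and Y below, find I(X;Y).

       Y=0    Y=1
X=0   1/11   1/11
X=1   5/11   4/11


H(X) = 0.6840, H(Y) = 0.9940, H(X,Y) = 1.6767
I(X;Y) = H(X) + H(Y) - H(X,Y) = 0.0013 bits


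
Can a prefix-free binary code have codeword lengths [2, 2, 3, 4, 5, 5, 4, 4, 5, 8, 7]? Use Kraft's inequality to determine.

Kraft inequality: Σ 2^(-l_i) ≤ 1 for prefix-free code
Calculating: 2^(-2) + 2^(-2) + 2^(-3) + 2^(-4) + 2^(-5) + 2^(-5) + 2^(-4) + 2^(-4) + 2^(-5) + 2^(-8) + 2^(-7)
= 0.25 + 0.25 + 0.125 + 0.0625 + 0.03125 + 0.03125 + 0.0625 + 0.0625 + 0.03125 + 0.00390625 + 0.0078125
= 0.9180
Since 0.9180 ≤ 1, prefix-free code exists


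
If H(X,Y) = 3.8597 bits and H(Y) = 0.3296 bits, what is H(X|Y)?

Chain rule: H(X,Y) = H(X|Y) + H(Y)
H(X|Y) = H(X,Y) - H(Y) = 3.8597 - 0.3296 = 3.5301 bits


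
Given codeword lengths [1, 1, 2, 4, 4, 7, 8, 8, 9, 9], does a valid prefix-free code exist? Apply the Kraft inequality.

Kraft inequality: Σ 2^(-l_i) ≤ 1 for prefix-free code
Calculating: 2^(-1) + 2^(-1) + 2^(-2) + 2^(-4) + 2^(-4) + 2^(-7) + 2^(-8) + 2^(-8) + 2^(-9) + 2^(-9)
= 0.5 + 0.5 + 0.25 + 0.0625 + 0.0625 + 0.0078125 + 0.00390625 + 0.00390625 + 0.001953125 + 0.001953125
= 1.3945
Since 1.3945 > 1, prefix-free code does not exist


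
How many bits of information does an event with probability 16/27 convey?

Information content I(x) = -log₂(p(x))
I = -log₂(16/27) = -log₂(0.5926)
I = 0.7549 bits


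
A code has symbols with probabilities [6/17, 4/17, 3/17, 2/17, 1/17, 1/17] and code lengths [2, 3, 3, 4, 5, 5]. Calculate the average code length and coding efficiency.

Average length L = Σ p_i × l_i = 3.0000 bits
Entropy H = 2.3072 bits
Efficiency η = H/L × 100% = 76.91%


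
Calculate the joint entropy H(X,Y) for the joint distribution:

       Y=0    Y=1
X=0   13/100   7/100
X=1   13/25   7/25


H(X,Y) = -Σ p(x,y) log₂ p(x,y)
  p(0,0)=13/100: -0.1300 × log₂(0.1300) = 0.3826
  p(0,1)=7/100: -0.0700 × log₂(0.0700) = 0.2686
  p(1,0)=13/25: -0.5200 × log₂(0.5200) = 0.4906
  p(1,1)=7/25: -0.2800 × log₂(0.2800) = 0.5142
H(X,Y) = 1.6560 bits


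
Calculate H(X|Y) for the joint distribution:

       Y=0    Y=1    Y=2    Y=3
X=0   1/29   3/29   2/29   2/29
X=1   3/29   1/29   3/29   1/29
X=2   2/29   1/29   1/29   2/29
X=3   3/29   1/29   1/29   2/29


H(X|Y) = Σ_y p(y) H(X|Y=y)
  p(Y=0) = 9/29, H(X|Y=0) = 1.8911
  p(Y=1) = 6/29, H(X|Y=1) = 1.7925
  p(Y=2) = 7/29, H(X|Y=2) = 1.8424
  p(Y=3) = 7/29, H(X|Y=3) = 1.9502
H(X|Y) = 0.3103×1.8911 + 0.2069×1.7925 + 0.2414×1.8424 + 0.2414×1.9502 = 1.8732 bits


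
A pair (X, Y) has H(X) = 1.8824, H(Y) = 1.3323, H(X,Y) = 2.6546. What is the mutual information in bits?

I(X;Y) = H(X) + H(Y) - H(X,Y)
I(X;Y) = 1.8824 + 1.3323 - 2.6546 = 0.5601 bits


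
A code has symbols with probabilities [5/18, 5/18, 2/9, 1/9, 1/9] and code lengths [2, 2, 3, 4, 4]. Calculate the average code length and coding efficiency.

Average length L = Σ p_i × l_i = 2.6667 bits
Entropy H = 2.2133 bits
Efficiency η = H/L × 100% = 83.00%


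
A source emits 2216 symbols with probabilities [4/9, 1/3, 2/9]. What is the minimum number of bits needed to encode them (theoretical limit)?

Entropy H = 1.5305 bits/symbol
Minimum bits = H × n = 1.5305 × 2216
= 3391.57 bits


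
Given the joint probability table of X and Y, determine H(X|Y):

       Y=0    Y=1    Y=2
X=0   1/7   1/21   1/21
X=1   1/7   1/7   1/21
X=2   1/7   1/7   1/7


H(X|Y) = Σ_y p(y) H(X|Y=y)
  p(Y=0) = 3/7, H(X|Y=0) = 1.5850
  p(Y=1) = 1/3, H(X|Y=1) = 1.4488
  p(Y=2) = 5/21, H(X|Y=2) = 1.3710
H(X|Y) = 0.4286×1.5850 + 0.3333×1.4488 + 0.2381×1.3710 = 1.4886 bits


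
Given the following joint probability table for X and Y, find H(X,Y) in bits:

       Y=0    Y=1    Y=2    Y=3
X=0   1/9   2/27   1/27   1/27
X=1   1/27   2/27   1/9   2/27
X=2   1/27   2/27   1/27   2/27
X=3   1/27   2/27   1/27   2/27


H(X,Y) = -Σ p(x,y) log₂ p(x,y)
  p(0,0)=1/9: -0.1111 × log₂(0.1111) = 0.3522
  p(0,1)=2/27: -0.0741 × log₂(0.0741) = 0.2781
  p(0,2)=1/27: -0.0370 × log₂(0.0370) = 0.1761
  p(0,3)=1/27: -0.0370 × log₂(0.0370) = 0.1761
  p(1,0)=1/27: -0.0370 × log₂(0.0370) = 0.1761
  p(1,1)=2/27: -0.0741 × log₂(0.0741) = 0.2781
  p(1,2)=1/9: -0.1111 × log₂(0.1111) = 0.3522
  p(1,3)=2/27: -0.0741 × log₂(0.0741) = 0.2781
  p(2,0)=1/27: -0.0370 × log₂(0.0370) = 0.1761
  p(2,1)=2/27: -0.0741 × log₂(0.0741) = 0.2781
  p(2,2)=1/27: -0.0370 × log₂(0.0370) = 0.1761
  p(2,3)=2/27: -0.0741 × log₂(0.0741) = 0.2781
  p(3,0)=1/27: -0.0370 × log₂(0.0370) = 0.1761
  p(3,1)=2/27: -0.0741 × log₂(0.0741) = 0.2781
  p(3,2)=1/27: -0.0370 × log₂(0.0370) = 0.1761
  p(3,3)=2/27: -0.0741 × log₂(0.0741) = 0.2781
H(X,Y) = 3.8842 bits


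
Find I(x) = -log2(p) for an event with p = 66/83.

Information content I(x) = -log₂(p(x))
I = -log₂(66/83) = -log₂(0.7952)
I = 0.3306 bits


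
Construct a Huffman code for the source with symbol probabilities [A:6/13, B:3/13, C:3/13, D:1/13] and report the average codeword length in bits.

Huffman tree construction:
Combine smallest probabilities repeatedly
Resulting codes:
  A: 0 (length 1)
  B: 111 (length 3)
  C: 10 (length 2)
  D: 110 (length 3)
Average length = Σ p(s) × length(s) = 1.8462 bits


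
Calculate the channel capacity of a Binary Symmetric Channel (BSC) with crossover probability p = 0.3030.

For BSC with error probability p:
C = 1 - H(p) where H(p) is binary entropy
H(0.3030) = -0.3030 × log₂(0.3030) - 0.6970 × log₂(0.6970)
H(p) = 0.8849
C = 1 - 0.8849 = 0.1151 bits/use


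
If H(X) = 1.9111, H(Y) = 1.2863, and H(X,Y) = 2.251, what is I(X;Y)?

I(X;Y) = H(X) + H(Y) - H(X,Y)
I(X;Y) = 1.9111 + 1.2863 - 2.251 = 0.9464 bits


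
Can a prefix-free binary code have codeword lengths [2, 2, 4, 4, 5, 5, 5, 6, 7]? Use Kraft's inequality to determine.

Kraft inequality: Σ 2^(-l_i) ≤ 1 for prefix-free code
Calculating: 2^(-2) + 2^(-2) + 2^(-4) + 2^(-4) + 2^(-5) + 2^(-5) + 2^(-5) + 2^(-6) + 2^(-7)
= 0.25 + 0.25 + 0.0625 + 0.0625 + 0.03125 + 0.03125 + 0.03125 + 0.015625 + 0.0078125
= 0.7422
Since 0.7422 ≤ 1, prefix-free code exists


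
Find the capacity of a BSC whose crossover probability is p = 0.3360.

For BSC with error probability p:
C = 1 - H(p) where H(p) is binary entropy
H(0.3360) = -0.3360 × log₂(0.3360) - 0.6640 × log₂(0.6640)
H(p) = 0.9209
C = 1 - 0.9209 = 0.0791 bits/use


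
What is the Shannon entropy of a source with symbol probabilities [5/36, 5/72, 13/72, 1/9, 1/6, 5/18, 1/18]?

H(X) = -Σ p(x) log₂ p(x)
  -5/36 × log₂(5/36) = 0.3956
  -5/72 × log₂(5/72) = 0.2672
  -13/72 × log₂(13/72) = 0.4459
  -1/9 × log₂(1/9) = 0.3522
  -1/6 × log₂(1/6) = 0.4308
  -5/18 × log₂(5/18) = 0.5133
  -1/18 × log₂(1/18) = 0.2317
H(X) = 2.6367 bits


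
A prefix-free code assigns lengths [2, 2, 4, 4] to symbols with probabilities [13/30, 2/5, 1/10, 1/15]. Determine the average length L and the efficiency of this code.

Average length L = Σ p_i × l_i = 2.3333 bits
Entropy H = 1.6442 bits
Efficiency η = H/L × 100% = 70.47%


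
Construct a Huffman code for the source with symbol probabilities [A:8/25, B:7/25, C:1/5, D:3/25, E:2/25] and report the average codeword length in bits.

Huffman tree construction:
Combine smallest probabilities repeatedly
Resulting codes:
  A: 11 (length 2)
  B: 10 (length 2)
  C: 00 (length 2)
  D: 011 (length 3)
  E: 010 (length 3)
Average length = Σ p(s) × length(s) = 2.2000 bits


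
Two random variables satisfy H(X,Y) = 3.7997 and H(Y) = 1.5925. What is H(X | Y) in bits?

Chain rule: H(X,Y) = H(X|Y) + H(Y)
H(X|Y) = H(X,Y) - H(Y) = 3.7997 - 1.5925 = 2.2072 bits


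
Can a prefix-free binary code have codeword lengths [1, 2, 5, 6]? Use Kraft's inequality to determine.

Kraft inequality: Σ 2^(-l_i) ≤ 1 for prefix-free code
Calculating: 2^(-1) + 2^(-2) + 2^(-5) + 2^(-6)
= 0.5 + 0.25 + 0.03125 + 0.015625
= 0.7969
Since 0.7969 ≤ 1, prefix-free code exists


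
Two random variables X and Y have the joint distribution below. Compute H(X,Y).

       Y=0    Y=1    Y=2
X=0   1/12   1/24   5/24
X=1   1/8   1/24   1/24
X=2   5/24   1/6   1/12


H(X,Y) = -Σ p(x,y) log₂ p(x,y)
  p(0,0)=1/12: -0.0833 × log₂(0.0833) = 0.2987
  p(0,1)=1/24: -0.0417 × log₂(0.0417) = 0.1910
  p(0,2)=5/24: -0.2083 × log₂(0.2083) = 0.4715
  p(1,0)=1/8: -0.1250 × log₂(0.1250) = 0.3750
  p(1,1)=1/24: -0.0417 × log₂(0.0417) = 0.1910
  p(1,2)=1/24: -0.0417 × log₂(0.0417) = 0.1910
  p(2,0)=5/24: -0.2083 × log₂(0.2083) = 0.4715
  p(2,1)=1/6: -0.1667 × log₂(0.1667) = 0.4308
  p(2,2)=1/12: -0.0833 × log₂(0.0833) = 0.2987
H(X,Y) = 2.9194 bits


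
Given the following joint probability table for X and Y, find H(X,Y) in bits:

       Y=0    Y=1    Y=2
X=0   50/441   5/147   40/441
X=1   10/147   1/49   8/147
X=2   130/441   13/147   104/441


H(X,Y) = -Σ p(x,y) log₂ p(x,y)
  p(0,0)=50/441: -0.1134 × log₂(0.1134) = 0.3561
  p(0,1)=5/147: -0.0340 × log₂(0.0340) = 0.1659
  p(0,2)=40/441: -0.0907 × log₂(0.0907) = 0.3141
  p(1,0)=10/147: -0.0680 × log₂(0.0680) = 0.2638
  p(1,1)=1/49: -0.0204 × log₂(0.0204) = 0.1146
  p(1,2)=8/147: -0.0544 × log₂(0.0544) = 0.2286
  p(2,0)=130/441: -0.2948 × log₂(0.2948) = 0.5195
  p(2,1)=13/147: -0.0884 × log₂(0.0884) = 0.3095
  p(2,2)=104/441: -0.2358 × log₂(0.2358) = 0.4915
H(X,Y) = 2.7635 bits


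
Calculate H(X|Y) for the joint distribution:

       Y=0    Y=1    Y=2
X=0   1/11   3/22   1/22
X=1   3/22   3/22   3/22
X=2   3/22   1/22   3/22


H(X|Y) = Σ_y p(y) H(X|Y=y)
  p(Y=0) = 4/11, H(X|Y=0) = 1.5613
  p(Y=1) = 7/22, H(X|Y=1) = 1.4488
  p(Y=2) = 7/22, H(X|Y=2) = 1.4488
H(X|Y) = 0.3636×1.5613 + 0.3182×1.4488 + 0.3182×1.4488 = 1.4897 bits


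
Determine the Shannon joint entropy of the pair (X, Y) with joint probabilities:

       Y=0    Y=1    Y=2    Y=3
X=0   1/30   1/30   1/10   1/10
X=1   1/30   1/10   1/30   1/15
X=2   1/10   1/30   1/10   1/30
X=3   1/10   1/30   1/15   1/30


H(X,Y) = -Σ p(x,y) log₂ p(x,y)
  p(0,0)=1/30: -0.0333 × log₂(0.0333) = 0.1636
  p(0,1)=1/30: -0.0333 × log₂(0.0333) = 0.1636
  p(0,2)=1/10: -0.1000 × log₂(0.1000) = 0.3322
  p(0,3)=1/10: -0.1000 × log₂(0.1000) = 0.3322
  p(1,0)=1/30: -0.0333 × log₂(0.0333) = 0.1636
  p(1,1)=1/10: -0.1000 × log₂(0.1000) = 0.3322
  p(1,2)=1/30: -0.0333 × log₂(0.0333) = 0.1636
  p(1,3)=1/15: -0.0667 × log₂(0.0667) = 0.2605
  p(2,0)=1/10: -0.1000 × log₂(0.1000) = 0.3322
  p(2,1)=1/30: -0.0333 × log₂(0.0333) = 0.1636
  p(2,2)=1/10: -0.1000 × log₂(0.1000) = 0.3322
  p(2,3)=1/30: -0.0333 × log₂(0.0333) = 0.1636
  p(3,0)=1/10: -0.1000 × log₂(0.1000) = 0.3322
  p(3,1)=1/30: -0.0333 × log₂(0.0333) = 0.1636
  p(3,2)=1/15: -0.0667 × log₂(0.0667) = 0.2605
  p(3,3)=1/30: -0.0333 × log₂(0.0333) = 0.1636
H(X,Y) = 3.8226 bits


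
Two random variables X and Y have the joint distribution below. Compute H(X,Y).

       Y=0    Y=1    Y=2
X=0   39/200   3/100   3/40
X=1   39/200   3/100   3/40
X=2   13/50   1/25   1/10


H(X,Y) = -Σ p(x,y) log₂ p(x,y)
  p(0,0)=39/200: -0.1950 × log₂(0.1950) = 0.4599
  p(0,1)=3/100: -0.0300 × log₂(0.0300) = 0.1518
  p(0,2)=3/40: -0.0750 × log₂(0.0750) = 0.2803
  p(1,0)=39/200: -0.1950 × log₂(0.1950) = 0.4599
  p(1,1)=3/100: -0.0300 × log₂(0.0300) = 0.1518
  p(1,2)=3/40: -0.0750 × log₂(0.0750) = 0.2803
  p(2,0)=13/50: -0.2600 × log₂(0.2600) = 0.5053
  p(2,1)=1/25: -0.0400 × log₂(0.0400) = 0.1858
  p(2,2)=1/10: -0.1000 × log₂(0.1000) = 0.3322
H(X,Y) = 2.8071 bits


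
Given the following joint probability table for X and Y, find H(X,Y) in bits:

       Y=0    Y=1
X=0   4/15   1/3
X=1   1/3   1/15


H(X,Y) = -Σ p(x,y) log₂ p(x,y)
  p(0,0)=4/15: -0.2667 × log₂(0.2667) = 0.5085
  p(0,1)=1/3: -0.3333 × log₂(0.3333) = 0.5283
  p(1,0)=1/3: -0.3333 × log₂(0.3333) = 0.5283
  p(1,1)=1/15: -0.0667 × log₂(0.0667) = 0.2605
H(X,Y) = 1.8256 bits


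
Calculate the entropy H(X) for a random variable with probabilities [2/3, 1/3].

H(X) = -Σ p(x) log₂ p(x)
  -2/3 × log₂(2/3) = 0.3900
  -1/3 × log₂(1/3) = 0.5283
H(X) = 0.9183 bits


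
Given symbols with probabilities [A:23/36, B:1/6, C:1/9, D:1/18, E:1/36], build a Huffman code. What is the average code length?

Huffman tree construction:
Combine smallest probabilities repeatedly
Resulting codes:
  A: 1 (length 1)
  B: 00 (length 2)
  C: 011 (length 3)
  D: 0101 (length 4)
  E: 0100 (length 4)
Average length = Σ p(s) × length(s) = 1.6389 bits


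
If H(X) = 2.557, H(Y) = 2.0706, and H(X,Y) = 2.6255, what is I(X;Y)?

I(X;Y) = H(X) + H(Y) - H(X,Y)
I(X;Y) = 2.557 + 2.0706 - 2.6255 = 2.0021 bits


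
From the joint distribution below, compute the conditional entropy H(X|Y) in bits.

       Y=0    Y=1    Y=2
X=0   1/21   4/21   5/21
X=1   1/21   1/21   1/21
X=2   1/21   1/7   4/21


H(X|Y) = Σ_y p(y) H(X|Y=y)
  p(Y=0) = 1/7, H(X|Y=0) = 1.5850
  p(Y=1) = 8/21, H(X|Y=1) = 1.4056
  p(Y=2) = 10/21, H(X|Y=2) = 1.3610
H(X|Y) = 0.1429×1.5850 + 0.3810×1.4056 + 0.4762×1.3610 = 1.4100 bits


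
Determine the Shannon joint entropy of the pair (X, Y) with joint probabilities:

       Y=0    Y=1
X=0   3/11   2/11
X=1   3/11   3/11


H(X,Y) = -Σ p(x,y) log₂ p(x,y)
  p(0,0)=3/11: -0.2727 × log₂(0.2727) = 0.5112
  p(0,1)=2/11: -0.1818 × log₂(0.1818) = 0.4472
  p(1,0)=3/11: -0.2727 × log₂(0.2727) = 0.5112
  p(1,1)=3/11: -0.2727 × log₂(0.2727) = 0.5112
H(X,Y) = 1.9808 bits


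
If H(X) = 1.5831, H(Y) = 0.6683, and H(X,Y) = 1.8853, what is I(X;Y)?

I(X;Y) = H(X) + H(Y) - H(X,Y)
I(X;Y) = 1.5831 + 0.6683 - 1.8853 = 0.3661 bits


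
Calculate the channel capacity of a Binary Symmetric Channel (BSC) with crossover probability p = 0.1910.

For BSC with error probability p:
C = 1 - H(p) where H(p) is binary entropy
H(0.1910) = -0.1910 × log₂(0.1910) - 0.8090 × log₂(0.8090)
H(p) = 0.7036
C = 1 - 0.7036 = 0.2964 bits/use


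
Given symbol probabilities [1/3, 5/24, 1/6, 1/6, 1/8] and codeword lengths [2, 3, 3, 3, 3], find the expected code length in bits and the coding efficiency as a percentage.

Average length L = Σ p_i × l_i = 2.6667 bits
Entropy H = 2.2364 bits
Efficiency η = H/L × 100% = 83.87%


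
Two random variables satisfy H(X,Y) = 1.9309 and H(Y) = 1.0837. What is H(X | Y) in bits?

Chain rule: H(X,Y) = H(X|Y) + H(Y)
H(X|Y) = H(X,Y) - H(Y) = 1.9309 - 1.0837 = 0.8472 bits


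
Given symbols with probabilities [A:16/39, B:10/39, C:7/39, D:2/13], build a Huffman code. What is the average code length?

Huffman tree construction:
Combine smallest probabilities repeatedly
Resulting codes:
  A: 0 (length 1)
  B: 10 (length 2)
  C: 111 (length 3)
  D: 110 (length 3)
Average length = Σ p(s) × length(s) = 1.9231 bits


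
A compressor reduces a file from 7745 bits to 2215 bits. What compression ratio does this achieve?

Compression ratio = Original / Compressed
= 7745 / 2215 = 3.50:1


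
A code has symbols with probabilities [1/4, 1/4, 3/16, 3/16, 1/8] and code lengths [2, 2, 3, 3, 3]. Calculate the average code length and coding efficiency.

Average length L = Σ p_i × l_i = 2.5000 bits
Entropy H = 2.2806 bits
Efficiency η = H/L × 100% = 91.23%


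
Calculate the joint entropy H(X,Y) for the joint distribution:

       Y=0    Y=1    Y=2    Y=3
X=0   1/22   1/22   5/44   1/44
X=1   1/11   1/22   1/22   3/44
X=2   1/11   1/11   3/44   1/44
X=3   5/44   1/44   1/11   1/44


H(X,Y) = -Σ p(x,y) log₂ p(x,y)
  p(0,0)=1/22: -0.0455 × log₂(0.0455) = 0.2027
  p(0,1)=1/22: -0.0455 × log₂(0.0455) = 0.2027
  p(0,2)=5/44: -0.1136 × log₂(0.1136) = 0.3565
  p(0,3)=1/44: -0.0227 × log₂(0.0227) = 0.1241
  p(1,0)=1/11: -0.0909 × log₂(0.0909) = 0.3145
  p(1,1)=1/22: -0.0455 × log₂(0.0455) = 0.2027
  p(1,2)=1/22: -0.0455 × log₂(0.0455) = 0.2027
  p(1,3)=3/44: -0.0682 × log₂(0.0682) = 0.2642
  p(2,0)=1/11: -0.0909 × log₂(0.0909) = 0.3145
  p(2,1)=1/11: -0.0909 × log₂(0.0909) = 0.3145
  p(2,2)=3/44: -0.0682 × log₂(0.0682) = 0.2642
  p(2,3)=1/44: -0.0227 × log₂(0.0227) = 0.1241
  p(3,0)=5/44: -0.1136 × log₂(0.1136) = 0.3565
  p(3,1)=1/44: -0.0227 × log₂(0.0227) = 0.1241
  p(3,2)=1/11: -0.0909 × log₂(0.0909) = 0.3145
  p(3,3)=1/44: -0.0227 × log₂(0.0227) = 0.1241
H(X,Y) = 3.8065 bits


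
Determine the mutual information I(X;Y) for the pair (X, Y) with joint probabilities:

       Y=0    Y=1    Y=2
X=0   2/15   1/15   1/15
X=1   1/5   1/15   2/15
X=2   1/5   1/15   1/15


H(X) = 1.5656, H(Y) = 1.4566, H(X,Y) = 3.0062
I(X;Y) = H(X) + H(Y) - H(X,Y) = 0.0159 bits


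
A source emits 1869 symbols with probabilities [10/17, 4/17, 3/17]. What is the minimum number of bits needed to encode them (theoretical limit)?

Entropy H = 1.3831 bits/symbol
Minimum bits = H × n = 1.3831 × 1869
= 2585.01 bits


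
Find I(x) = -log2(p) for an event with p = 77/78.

Information content I(x) = -log₂(p(x))
I = -log₂(77/78) = -log₂(0.9872)
I = 0.0186 bits


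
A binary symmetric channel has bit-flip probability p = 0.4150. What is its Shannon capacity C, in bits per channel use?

For BSC with error probability p:
C = 1 - H(p) where H(p) is binary entropy
H(0.4150) = -0.4150 × log₂(0.4150) - 0.5850 × log₂(0.5850)
H(p) = 0.9791
C = 1 - 0.9791 = 0.0209 bits/use


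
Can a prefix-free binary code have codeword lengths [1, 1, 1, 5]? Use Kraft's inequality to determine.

Kraft inequality: Σ 2^(-l_i) ≤ 1 for prefix-free code
Calculating: 2^(-1) + 2^(-1) + 2^(-1) + 2^(-5)
= 0.5 + 0.5 + 0.5 + 0.03125
= 1.5312
Since 1.5312 > 1, prefix-free code does not exist


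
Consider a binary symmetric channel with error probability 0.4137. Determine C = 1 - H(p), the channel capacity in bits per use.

For BSC with error probability p:
C = 1 - H(p) where H(p) is binary entropy
H(0.4137) = -0.4137 × log₂(0.4137) - 0.5863 × log₂(0.5863)
H(p) = 0.9784
C = 1 - 0.9784 = 0.0216 bits/use


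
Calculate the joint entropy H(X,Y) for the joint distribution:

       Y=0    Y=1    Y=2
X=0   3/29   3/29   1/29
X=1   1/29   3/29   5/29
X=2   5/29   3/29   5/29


H(X,Y) = -Σ p(x,y) log₂ p(x,y)
  p(0,0)=3/29: -0.1034 × log₂(0.1034) = 0.3386
  p(0,1)=3/29: -0.1034 × log₂(0.1034) = 0.3386
  p(0,2)=1/29: -0.0345 × log₂(0.0345) = 0.1675
  p(1,0)=1/29: -0.0345 × log₂(0.0345) = 0.1675
  p(1,1)=3/29: -0.1034 × log₂(0.1034) = 0.3386
  p(1,2)=5/29: -0.1724 × log₂(0.1724) = 0.4373
  p(2,0)=5/29: -0.1724 × log₂(0.1724) = 0.4373
  p(2,1)=3/29: -0.1034 × log₂(0.1034) = 0.3386
  p(2,2)=5/29: -0.1724 × log₂(0.1724) = 0.4373
H(X,Y) = 3.0011 bits


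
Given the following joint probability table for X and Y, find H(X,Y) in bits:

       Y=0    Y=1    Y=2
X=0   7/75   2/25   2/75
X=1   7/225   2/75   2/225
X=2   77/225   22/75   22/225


H(X,Y) = -Σ p(x,y) log₂ p(x,y)
  p(0,0)=7/75: -0.0933 × log₂(0.0933) = 0.3193
  p(0,1)=2/25: -0.0800 × log₂(0.0800) = 0.2915
  p(0,2)=2/75: -0.0267 × log₂(0.0267) = 0.1394
  p(1,0)=7/225: -0.0311 × log₂(0.0311) = 0.1558
  p(1,1)=2/75: -0.0267 × log₂(0.0267) = 0.1394
  p(1,2)=2/225: -0.0089 × log₂(0.0089) = 0.0606
  p(2,0)=77/225: -0.3422 × log₂(0.3422) = 0.5294
  p(2,1)=22/75: -0.2933 × log₂(0.2933) = 0.5190
  p(2,2)=22/225: -0.0978 × log₂(0.0978) = 0.3280
H(X,Y) = 2.4825 bits


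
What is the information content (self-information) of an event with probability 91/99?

Information content I(x) = -log₂(p(x))
I = -log₂(91/99) = -log₂(0.9192)
I = 0.1216 bits


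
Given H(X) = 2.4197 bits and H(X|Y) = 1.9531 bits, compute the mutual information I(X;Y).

I(X;Y) = H(X) - H(X|Y)
I(X;Y) = 2.4197 - 1.9531 = 0.4666 bits


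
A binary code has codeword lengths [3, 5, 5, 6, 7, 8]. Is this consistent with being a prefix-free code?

Kraft inequality: Σ 2^(-l_i) ≤ 1 for prefix-free code
Calculating: 2^(-3) + 2^(-5) + 2^(-5) + 2^(-6) + 2^(-7) + 2^(-8)
= 0.125 + 0.03125 + 0.03125 + 0.015625 + 0.0078125 + 0.00390625
= 0.2148
Since 0.2148 ≤ 1, prefix-free code exists


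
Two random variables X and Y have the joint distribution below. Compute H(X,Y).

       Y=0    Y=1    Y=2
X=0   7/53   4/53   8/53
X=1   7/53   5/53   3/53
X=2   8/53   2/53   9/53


H(X,Y) = -Σ p(x,y) log₂ p(x,y)
  p(0,0)=7/53: -0.1321 × log₂(0.1321) = 0.3857
  p(0,1)=4/53: -0.0755 × log₂(0.0755) = 0.2814
  p(0,2)=8/53: -0.1509 × log₂(0.1509) = 0.4118
  p(1,0)=7/53: -0.1321 × log₂(0.1321) = 0.3857
  p(1,1)=5/53: -0.0943 × log₂(0.0943) = 0.3213
  p(1,2)=3/53: -0.0566 × log₂(0.0566) = 0.2345
  p(2,0)=8/53: -0.1509 × log₂(0.1509) = 0.4118
  p(2,1)=2/53: -0.0377 × log₂(0.0377) = 0.1784
  p(2,2)=9/53: -0.1698 × log₂(0.1698) = 0.4344
H(X,Y) = 3.0450 bits


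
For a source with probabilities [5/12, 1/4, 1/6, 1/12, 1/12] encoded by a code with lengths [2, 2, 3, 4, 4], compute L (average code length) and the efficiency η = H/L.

Average length L = Σ p_i × l_i = 2.5000 bits
Entropy H = 2.0546 bits
Efficiency η = H/L × 100% = 82.18%


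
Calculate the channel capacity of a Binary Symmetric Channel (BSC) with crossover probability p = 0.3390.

For BSC with error probability p:
C = 1 - H(p) where H(p) is binary entropy
H(0.3390) = -0.3390 × log₂(0.3390) - 0.6610 × log₂(0.6610)
H(p) = 0.9239
C = 1 - 0.9239 = 0.0761 bits/use


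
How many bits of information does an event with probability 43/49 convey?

Information content I(x) = -log₂(p(x))
I = -log₂(43/49) = -log₂(0.8776)
I = 0.1884 bits


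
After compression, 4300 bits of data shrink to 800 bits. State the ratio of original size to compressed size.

Compression ratio = Original / Compressed
= 4300 / 800 = 5.38:1


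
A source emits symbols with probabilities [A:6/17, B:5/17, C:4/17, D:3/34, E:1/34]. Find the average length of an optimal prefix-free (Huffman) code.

Huffman tree construction:
Combine smallest probabilities repeatedly
Resulting codes:
  A: 11 (length 2)
  B: 10 (length 2)
  C: 01 (length 2)
  D: 001 (length 3)
  E: 000 (length 3)
Average length = Σ p(s) × length(s) = 2.1176 bits


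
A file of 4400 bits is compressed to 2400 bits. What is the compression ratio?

Compression ratio = Original / Compressed
= 4400 / 2400 = 1.83:1


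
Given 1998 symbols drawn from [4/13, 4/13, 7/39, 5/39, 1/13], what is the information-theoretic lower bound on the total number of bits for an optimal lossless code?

Entropy H = 2.1558 bits/symbol
Minimum bits = H × n = 2.1558 × 1998
= 4307.26 bits


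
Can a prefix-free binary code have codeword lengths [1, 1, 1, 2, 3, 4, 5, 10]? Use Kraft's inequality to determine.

Kraft inequality: Σ 2^(-l_i) ≤ 1 for prefix-free code
Calculating: 2^(-1) + 2^(-1) + 2^(-1) + 2^(-2) + 2^(-3) + 2^(-4) + 2^(-5) + 2^(-10)
= 0.5 + 0.5 + 0.5 + 0.25 + 0.125 + 0.0625 + 0.03125 + 0.0009765625
= 1.9697
Since 1.9697 > 1, prefix-free code does not exist


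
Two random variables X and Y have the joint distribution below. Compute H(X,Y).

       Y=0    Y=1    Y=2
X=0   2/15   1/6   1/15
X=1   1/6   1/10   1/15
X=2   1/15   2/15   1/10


H(X,Y) = -Σ p(x,y) log₂ p(x,y)
  p(0,0)=2/15: -0.1333 × log₂(0.1333) = 0.3876
  p(0,1)=1/6: -0.1667 × log₂(0.1667) = 0.4308
  p(0,2)=1/15: -0.0667 × log₂(0.0667) = 0.2605
  p(1,0)=1/6: -0.1667 × log₂(0.1667) = 0.4308
  p(1,1)=1/10: -0.1000 × log₂(0.1000) = 0.3322
  p(1,2)=1/15: -0.0667 × log₂(0.0667) = 0.2605
  p(2,0)=1/15: -0.0667 × log₂(0.0667) = 0.2605
  p(2,1)=2/15: -0.1333 × log₂(0.1333) = 0.3876
  p(2,2)=1/10: -0.1000 × log₂(0.1000) = 0.3322
H(X,Y) = 3.0826 bits


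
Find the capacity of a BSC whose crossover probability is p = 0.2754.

For BSC with error probability p:
C = 1 - H(p) where H(p) is binary entropy
H(0.2754) = -0.2754 × log₂(0.2754) - 0.7246 × log₂(0.7246)
H(p) = 0.8491
C = 1 - 0.8491 = 0.1509 bits/use


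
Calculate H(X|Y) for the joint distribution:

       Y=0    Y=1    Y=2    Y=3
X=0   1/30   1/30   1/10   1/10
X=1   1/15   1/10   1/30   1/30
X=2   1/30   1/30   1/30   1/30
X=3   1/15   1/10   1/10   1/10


H(X|Y) = Σ_y p(y) H(X|Y=y)
  p(Y=0) = 1/5, H(X|Y=0) = 1.9183
  p(Y=1) = 4/15, H(X|Y=1) = 1.8113
  p(Y=2) = 4/15, H(X|Y=2) = 1.8113
  p(Y=3) = 4/15, H(X|Y=3) = 1.8113
H(X|Y) = 0.2000×1.9183 + 0.2667×1.8113 + 0.2667×1.8113 + 0.2667×1.8113 = 1.8327 bits


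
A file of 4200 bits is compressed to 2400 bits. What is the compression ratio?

Compression ratio = Original / Compressed
= 4200 / 2400 = 1.75:1


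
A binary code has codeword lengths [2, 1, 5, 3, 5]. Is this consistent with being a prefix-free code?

Kraft inequality: Σ 2^(-l_i) ≤ 1 for prefix-free code
Calculating: 2^(-2) + 2^(-1) + 2^(-5) + 2^(-3) + 2^(-5)
= 0.25 + 0.5 + 0.03125 + 0.125 + 0.03125
= 0.9375
Since 0.9375 ≤ 1, prefix-free code exists


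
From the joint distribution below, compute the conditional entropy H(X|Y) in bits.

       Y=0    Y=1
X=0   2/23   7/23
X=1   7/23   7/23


H(X|Y) = Σ_y p(y) H(X|Y=y)
  p(Y=0) = 9/23, H(X|Y=0) = 0.7642
  p(Y=1) = 14/23, H(X|Y=1) = 1.0000
H(X|Y) = 0.3913×0.7642 + 0.6087×1.0000 = 0.9077 bits


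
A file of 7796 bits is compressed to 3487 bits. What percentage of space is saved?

Space savings = (1 - Compressed/Original) × 100%
= (1 - 3487/7796) × 100%
= 55.27%


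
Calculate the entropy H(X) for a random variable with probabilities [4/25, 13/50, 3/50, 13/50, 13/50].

H(X) = -Σ p(x) log₂ p(x)
  -4/25 × log₂(4/25) = 0.4230
  -13/50 × log₂(13/50) = 0.5053
  -3/50 × log₂(3/50) = 0.2435
  -13/50 × log₂(13/50) = 0.5053
  -13/50 × log₂(13/50) = 0.5053
H(X) = 2.1824 bits


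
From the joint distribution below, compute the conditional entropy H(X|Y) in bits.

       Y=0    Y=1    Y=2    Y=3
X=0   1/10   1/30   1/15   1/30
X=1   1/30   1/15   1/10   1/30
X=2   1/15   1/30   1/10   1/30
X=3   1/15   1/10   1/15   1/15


H(X|Y) = Σ_y p(y) H(X|Y=y)
  p(Y=0) = 4/15, H(X|Y=0) = 1.9056
  p(Y=1) = 7/30, H(X|Y=1) = 1.8424
  p(Y=2) = 1/3, H(X|Y=2) = 1.9710
  p(Y=3) = 1/6, H(X|Y=3) = 1.9219
H(X|Y) = 0.2667×1.9056 + 0.2333×1.8424 + 0.3333×1.9710 + 0.1667×1.9219 = 1.9154 bits


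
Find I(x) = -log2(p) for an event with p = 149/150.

Information content I(x) = -log₂(p(x))
I = -log₂(149/150) = -log₂(0.9933)
I = 0.0097 bits


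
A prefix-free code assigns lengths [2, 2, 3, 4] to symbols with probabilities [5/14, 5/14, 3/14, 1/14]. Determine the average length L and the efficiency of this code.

Average length L = Σ p_i × l_i = 2.3571 bits
Entropy H = 1.8092 bits
Efficiency η = H/L × 100% = 76.75%


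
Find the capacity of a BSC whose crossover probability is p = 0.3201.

For BSC with error probability p:
C = 1 - H(p) where H(p) is binary entropy
H(0.3201) = -0.3201 × log₂(0.3201) - 0.6799 × log₂(0.6799)
H(p) = 0.9045
C = 1 - 0.9045 = 0.0955 bits/use


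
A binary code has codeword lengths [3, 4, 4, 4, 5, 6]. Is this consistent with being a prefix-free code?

Kraft inequality: Σ 2^(-l_i) ≤ 1 for prefix-free code
Calculating: 2^(-3) + 2^(-4) + 2^(-4) + 2^(-4) + 2^(-5) + 2^(-6)
= 0.125 + 0.0625 + 0.0625 + 0.0625 + 0.03125 + 0.015625
= 0.3594
Since 0.3594 ≤ 1, prefix-free code exists


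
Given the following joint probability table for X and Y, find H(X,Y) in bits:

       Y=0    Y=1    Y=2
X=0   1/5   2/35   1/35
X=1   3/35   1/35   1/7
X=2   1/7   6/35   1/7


H(X,Y) = -Σ p(x,y) log₂ p(x,y)
  p(0,0)=1/5: -0.2000 × log₂(0.2000) = 0.4644
  p(0,1)=2/35: -0.0571 × log₂(0.0571) = 0.2360
  p(0,2)=1/35: -0.0286 × log₂(0.0286) = 0.1466
  p(1,0)=3/35: -0.0857 × log₂(0.0857) = 0.3038
  p(1,1)=1/35: -0.0286 × log₂(0.0286) = 0.1466
  p(1,2)=1/7: -0.1429 × log₂(0.1429) = 0.4011
  p(2,0)=1/7: -0.1429 × log₂(0.1429) = 0.4011
  p(2,1)=6/35: -0.1714 × log₂(0.1714) = 0.4362
  p(2,2)=1/7: -0.1429 × log₂(0.1429) = 0.4011
H(X,Y) = 2.9366 bits
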